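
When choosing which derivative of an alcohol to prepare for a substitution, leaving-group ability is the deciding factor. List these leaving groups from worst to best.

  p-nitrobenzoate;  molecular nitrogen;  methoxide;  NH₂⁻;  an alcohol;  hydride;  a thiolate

NH₂⁻ < hydride < methoxide < a thiolate < p-nitrobenzoate < an alcohol < molecular nitrogen

molecular nitrogen: no meaningful conjugate acid; N₂ departs as an exceptionally stable neutral molecule
an alcohol: pKₐ(R'OH₂⁺) ≈ -2.4
p-nitrobenzoate: pKₐ(p-nitrobenzoic acid) ≈ 3.4 — electron-withdrawing nitro group stabilises the carboxylate
a thiolate: pKₐ(RSH (a thiol)) ≈ 10.5
methoxide: pKₐ(CH₃OH) ≈ 15.5
hydride: pKₐ(H₂) ≈ 36 — extremely strong base; leaves only in special hydride-transfer contexts
NH₂⁻: pKₐ(NH₃) ≈ 38 — extremely strong base; never a leaving group
Reversing gives the worst-to-best order requested.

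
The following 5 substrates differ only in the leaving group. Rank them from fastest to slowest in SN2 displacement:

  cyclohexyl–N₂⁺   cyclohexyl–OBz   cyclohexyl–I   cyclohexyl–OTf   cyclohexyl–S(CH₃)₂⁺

Identical carbon frameworks mean the comparison reduces to leaving-group quality.
A good leaving group is a weak base: the lower the pKₐ of its conjugate acid, the more readily it departs.
cyclohexyl–N₂⁺ loses N₂: no meaningful conjugate acid; N₂ departs as an exceptionally stable neutral molecule
cyclohexyl–OTf loses OTf⁻: pKₐ(CF₃SO₃H (triflic acid)) ≈ -14
cyclohexyl–I loses I⁻: pKₐ(HI) ≈ -10
cyclohexyl–S(CH₃)₂⁺ loses SR'₂: pKₐ(R'₂SH⁺) ≈ -7
cyclohexyl–OBz loses PhCOO⁻: pKₐ(C₆H₅COOH) ≈ 4.2

cyclohexyl–N₂⁺ > cyclohexyl–OTf > cyclohexyl–I > cyclohexyl–S(CH₃)₂⁺ > cyclohexyl–OBz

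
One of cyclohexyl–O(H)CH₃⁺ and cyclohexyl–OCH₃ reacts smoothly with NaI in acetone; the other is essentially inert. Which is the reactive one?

cyclohexyl–O(H)CH₃⁺

From cyclohexyl–OCH₃ the departing group would be CH₃O⁻ (pKₐ(CH₃OH) ≈ 15.5). Strong base; alkoxides do not leave unassisted.
From cyclohexyl–O(H)CH₃⁺ the leaving group is R'OH (pKₐ(R'OH₂⁺) ≈ -2.4). Neutral; leaves from a protonated ether (an oxonium ion, R–O(H)R'⁺).
(In practice cyclohexyl–O(H)CH₃⁺ is made from cyclohexyl–OCH₃ by protonation with concentrated HI, allowing neutral methanol, rather than methoxide, to depart.)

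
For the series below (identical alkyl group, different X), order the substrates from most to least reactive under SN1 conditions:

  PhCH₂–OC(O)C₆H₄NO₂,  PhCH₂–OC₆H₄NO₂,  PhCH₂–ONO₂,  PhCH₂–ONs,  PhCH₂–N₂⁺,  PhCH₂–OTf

PhCH₂–N₂⁺ > PhCH₂–OTf > PhCH₂–ONs > PhCH₂–ONO₂ > PhCH₂–OC(O)C₆H₄NO₂ > PhCH₂–OC₆H₄NO₂

Same R in every case — rank the leaving groups.
The more stable X⁻ (or X) is on its own — i.e. the weaker a base it is — the better a leaving group it makes.
PhCH₂–N₂⁺ loses N₂: no meaningful conjugate acid; N₂ departs as an exceptionally stable neutral molecule
PhCH₂–OTf loses OTf⁻: pKₐ(CF₃SO₃H (triflic acid)) ≈ -14
PhCH₂–ONs loses ONs⁻: pKₐ(p-O₂NC₆H₄SO₃H) ≈ -3.5
PhCH₂–ONO₂ loses NO₃⁻: pKₐ(HNO₃) ≈ -1.3
PhCH₂–OC(O)C₆H₄NO₂ loses p-O₂N–C₆H₄–COO⁻: pKₐ(p-nitrobenzoic acid) ≈ 3.4
PhCH₂–OC₆H₄NO₂ loses p-O₂N–C₆H₄–O⁻: pKₐ(p-nitrophenol) ≈ 7.2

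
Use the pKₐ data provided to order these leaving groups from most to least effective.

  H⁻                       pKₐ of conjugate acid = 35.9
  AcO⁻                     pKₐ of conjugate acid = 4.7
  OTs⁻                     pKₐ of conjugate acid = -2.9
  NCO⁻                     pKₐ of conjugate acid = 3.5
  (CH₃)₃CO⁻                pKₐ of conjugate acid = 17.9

Lower conjugate-acid pKₐ ⇒ weaker base ⇒ better leaving group.
Sorting by the given values: OTs⁻ (-2.9), NCO⁻ (3.5), AcO⁻ (4.7), (CH₃)₃CO⁻ (17.9), H⁻ (35.9).

OTs⁻ > NCO⁻ > AcO⁻ > (CH₃)₃CO⁻ > H⁻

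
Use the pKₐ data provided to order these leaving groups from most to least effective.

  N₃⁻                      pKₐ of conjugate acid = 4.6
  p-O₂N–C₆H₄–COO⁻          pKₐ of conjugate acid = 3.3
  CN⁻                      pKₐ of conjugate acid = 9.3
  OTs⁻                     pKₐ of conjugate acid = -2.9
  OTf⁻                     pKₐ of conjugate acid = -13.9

OTf⁻ > OTs⁻ > p-O₂N–C₆H₄–COO⁻ > N₃⁻ > CN⁻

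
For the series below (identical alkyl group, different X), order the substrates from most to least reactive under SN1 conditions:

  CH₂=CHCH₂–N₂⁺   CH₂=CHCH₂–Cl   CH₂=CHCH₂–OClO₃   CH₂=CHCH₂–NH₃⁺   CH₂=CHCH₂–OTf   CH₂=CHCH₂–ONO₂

CH₂=CHCH₂–N₂⁺ > CH₂=CHCH₂–OTf > CH₂=CHCH₂–OClO₃ > CH₂=CHCH₂–Cl > CH₂=CHCH₂–ONO₂ > CH₂=CHCH₂–NH₃⁺

Same R in every case — rank the leaving groups.
Rank by basicity of the departing species: weakest base leaves most easily.
CH₂=CHCH₂–N₂⁺ loses N₂: no meaningful conjugate acid; N₂ departs as an exceptionally stable neutral molecule
CH₂=CHCH₂–OTf loses OTf⁻: pKₐ(CF₃SO₃H (triflic acid)) ≈ -14
CH₂=CHCH₂–OClO₃ loses ClO₄⁻: pKₐ(HClO₄) ≈ -10
CH₂=CHCH₂–Cl loses Cl⁻: pKₐ(HCl) ≈ -7
CH₂=CHCH₂–ONO₂ loses NO₃⁻: pKₐ(HNO₃) ≈ -1.3
CH₂=CHCH₂–NH₃⁺ loses NH₃: pKₐ(NH₄⁺) ≈ 9.2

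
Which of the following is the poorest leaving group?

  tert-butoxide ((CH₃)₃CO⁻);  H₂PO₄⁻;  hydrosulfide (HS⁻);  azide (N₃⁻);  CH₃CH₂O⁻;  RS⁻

tert-butoxide ((CH₃)₃CO⁻)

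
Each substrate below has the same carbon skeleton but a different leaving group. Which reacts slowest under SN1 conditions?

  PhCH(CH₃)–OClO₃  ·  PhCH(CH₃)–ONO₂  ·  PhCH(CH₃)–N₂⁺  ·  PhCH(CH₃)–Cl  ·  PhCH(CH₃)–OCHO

Identical carbon frameworks mean the comparison reduces to leaving-group quality.
Rank by basicity of the departing species: weakest base leaves most easily.
PhCH(CH₃)–N₂⁺ loses N₂: no meaningful conjugate acid; N₂ departs as an exceptionally stable neutral molecule
PhCH(CH₃)–OClO₃ loses ClO₄⁻: pKₐ(HClO₄) ≈ -10
PhCH(CH₃)–Cl loses Cl⁻: pKₐ(HCl) ≈ -7
PhCH(CH₃)–ONO₂ loses NO₃⁻: pKₐ(HNO₃) ≈ -1.3
PhCH(CH₃)–OCHO loses HCOO⁻: pKₐ(HCOOH) ≈ 3.8

PhCH(CH₃)–OCHO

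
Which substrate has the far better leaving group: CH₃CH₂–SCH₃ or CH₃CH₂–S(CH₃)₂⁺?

CH₃CH₂–S(CH₃)₂⁺

From CH₃CH₂–SCH₃ the departing group would be RS⁻ (pKₐ(RSH (a thiol)) ≈ 10.5). Moderately basic; rarely leaves without activation.
From CH₃CH₂–S(CH₃)₂⁺ the leaving group is SR'₂ (pKₐ(R'₂SH⁺) ≈ -7). Neutral; leaves from a sulfonium salt (R–SR'₂⁺).
(In practice CH₃CH₂–S(CH₃)₂⁺ is made from CH₃CH₂–SCH₃ by S-methylation with CH₃I, allowing neutral dimethyl sulfide, rather than methanethiolate, to depart.)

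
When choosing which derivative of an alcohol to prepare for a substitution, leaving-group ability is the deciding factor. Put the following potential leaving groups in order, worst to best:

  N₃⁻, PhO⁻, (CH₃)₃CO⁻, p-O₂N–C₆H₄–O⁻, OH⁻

(CH₃)₃CO⁻ < OH⁻ < PhO⁻ < p-O₂N–C₆H₄–O⁻ < N₃⁻

Leaving-group ability tracks the stability of the departed species; conjugate-acid pKₐ is the usual yardstick (lower pKₐ → better LG).
N₃⁻: pKₐ(HN₃) ≈ 4.7 — linear, resonance-stabilised
p-O₂N–C₆H₄–O⁻: pKₐ(p-nitrophenol) ≈ 7.2
PhO⁻: pKₐ(C₆H₅OH (phenol)) ≈ 10 — resonance into the ring helps, but still a poor LG
OH⁻: pKₐ(H₂O) ≈ 15.7 — strong base; essentially never leaves without prior activation
(CH₃)₃CO⁻: pKₐ(t-BuOH) ≈ 18
Listed from poorest to best leaving group as asked.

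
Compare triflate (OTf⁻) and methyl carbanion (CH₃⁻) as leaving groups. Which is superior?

triflate (OTf⁻) is the better leaving group.
pKₐ(CF₃SO₃H (triflic acid)) ≈ -14 versus pKₐ(CH₄) ≈ 48: triflate (OTf⁻) is the much weaker base.
Charge spread over three oxygens and a CF₃ group; the premier leaving group in synthesis.

triflate (OTf⁻)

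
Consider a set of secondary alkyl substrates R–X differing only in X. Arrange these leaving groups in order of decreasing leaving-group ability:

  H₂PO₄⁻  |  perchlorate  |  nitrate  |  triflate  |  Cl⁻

triflate > perchlorate > Cl⁻ > nitrate > H₂PO₄⁻

triflate: pKₐ(CF₃SO₃H (triflic acid)) ≈ -14 — charge spread over three oxygens and a CF₃ group; the premier leaving group in synthesis
perchlorate: pKₐ(HClO₄) ≈ -10
Cl⁻: pKₐ(HCl) ≈ -7 — moderately weak base
nitrate: pKₐ(HNO₃) ≈ -1.3
H₂PO₄⁻: pKₐ(H₃PO₄) ≈ 2.1 — moderate base; biological leaving group after further activation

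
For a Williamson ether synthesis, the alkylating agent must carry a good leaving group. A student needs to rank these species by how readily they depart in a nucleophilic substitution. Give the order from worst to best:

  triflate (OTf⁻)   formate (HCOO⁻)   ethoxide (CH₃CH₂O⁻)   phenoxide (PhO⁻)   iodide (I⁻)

ethoxide (CH₃CH₂O⁻) < phenoxide (PhO⁻) < formate (HCOO⁻) < iodide (I⁻) < triflate (OTf⁻)

The more stable X⁻ (or X) is on its own — i.e. the weaker a base it is — the better a leaving group it makes.
triflate (OTf⁻): pKₐ(CF₃SO₃H (triflic acid)) ≈ -14
iodide (I⁻): pKₐ(HI) ≈ -10
formate (HCOO⁻): pKₐ(HCOOH) ≈ 3.8
phenoxide (PhO⁻): pKₐ(C₆H₅OH (phenol)) ≈ 10
ethoxide (CH₃CH₂O⁻): pKₐ(CH₃CH₂OH) ≈ 16
Reversing gives the worst-to-best order requested.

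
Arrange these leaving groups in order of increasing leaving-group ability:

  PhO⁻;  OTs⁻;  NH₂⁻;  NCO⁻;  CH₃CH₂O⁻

Rank by basicity of the departing species: weakest base leaves most easily.
OTs⁻: pKₐ(p-CH₃C₆H₄SO₃H (TsOH)) ≈ -2.8
NCO⁻: pKₐ(HOCN) ≈ 3.5
PhO⁻: pKₐ(C₆H₅OH (phenol)) ≈ 10 — resonance into the ring helps, but still a poor LG
CH₃CH₂O⁻: pKₐ(CH₃CH₂OH) ≈ 16 — strong base; alkoxides do not leave unassisted
NH₂⁻: pKₐ(NH₃) ≈ 38 — extremely strong base; never a leaving group
Reversing gives the worst-to-best order requested.

NH₂⁻ < CH₃CH₂O⁻ < PhO⁻ < NCO⁻ < OTs⁻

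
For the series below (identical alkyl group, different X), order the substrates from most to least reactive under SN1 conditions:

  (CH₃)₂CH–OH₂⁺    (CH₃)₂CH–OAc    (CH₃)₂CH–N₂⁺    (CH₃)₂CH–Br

(CH₃)₂CH–N₂⁺ > (CH₃)₂CH–Br > (CH₃)₂CH–OH₂⁺ > (CH₃)₂CH–OAc

Identical carbon frameworks mean the comparison reduces to leaving-group quality.
A good leaving group is a weak base: the lower the pKₐ of its conjugate acid, the more readily it departs.
(CH₃)₂CH–N₂⁺ loses N₂: no meaningful conjugate acid; N₂ departs as an exceptionally stable neutral molecule
(CH₃)₂CH–Br loses Br⁻: pKₐ(HBr) ≈ -9
(CH₃)₂CH–OH₂⁺ loses H₂O: pKₐ(H₃O⁺) ≈ -1.7
(CH₃)₂CH–OAc loses AcO⁻: pKₐ(CH₃COOH) ≈ 4.8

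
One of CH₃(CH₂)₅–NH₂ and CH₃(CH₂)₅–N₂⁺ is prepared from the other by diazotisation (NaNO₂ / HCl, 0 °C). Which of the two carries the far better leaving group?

CH₃(CH₂)₅–N₂⁺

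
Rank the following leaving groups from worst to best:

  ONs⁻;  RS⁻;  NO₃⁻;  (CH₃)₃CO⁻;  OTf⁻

OTf⁻: pKₐ(CF₃SO₃H (triflic acid)) ≈ -14 — charge spread over three oxygens and a CF₃ group; the premier leaving group in synthesis
ONs⁻: pKₐ(p-O₂NC₆H₄SO₃H) ≈ -3.5 — p-nitro group further stabilises the sulfonate
NO₃⁻: pKₐ(HNO₃) ≈ -1.3 — resonance-delocalised over three oxygens
RS⁻: pKₐ(RSH (a thiol)) ≈ 10.5 — moderately basic; rarely leaves without activation
(CH₃)₃CO⁻: pKₐ(t-BuOH) ≈ 18
Reversing gives the worst-to-best order requested.

(CH₃)₃CO⁻ < RS⁻ < NO₃⁻ < ONs⁻ < OTf⁻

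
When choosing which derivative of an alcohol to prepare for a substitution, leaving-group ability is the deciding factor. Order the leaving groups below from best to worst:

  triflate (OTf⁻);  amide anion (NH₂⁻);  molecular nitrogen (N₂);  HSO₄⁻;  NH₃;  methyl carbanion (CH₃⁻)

molecular nitrogen (N₂): no meaningful conjugate acid; N₂ departs as an exceptionally stable neutral molecule
triflate (OTf⁻): pKₐ(CF₃SO₃H (triflic acid)) ≈ -14 — charge spread over three oxygens and a CF₃ group; the premier leaving group in synthesis
HSO₄⁻: pKₐ(H₂SO₄) ≈ -3
NH₃: pKₐ(NH₄⁺) ≈ 9.2 — neutral but moderately basic; leaves from R–NH₃⁺
amide anion (NH₂⁻): pKₐ(NH₃) ≈ 38
methyl carbanion (CH₃⁻): pKₐ(CH₄) ≈ 48 — unstabilised carbanion; the worst conceivable leaving group

molecular nitrogen (N₂) > triflate (OTf⁻) > HSO₄⁻ > NH₃ > amide anion (NH₂⁻) > methyl carbanion (CH₃⁻)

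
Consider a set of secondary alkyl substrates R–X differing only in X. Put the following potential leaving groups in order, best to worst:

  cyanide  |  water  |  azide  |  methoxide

water > azide > cyanide > methoxide

Rank by basicity of the departing species: weakest base leaves most easily.
water: pKₐ(H₃O⁺) ≈ -1.7 — neutral; leaves from a protonated alcohol (R–OH₂⁺)
azide: pKₐ(HN₃) ≈ 4.7
cyanide: pKₐ(HCN) ≈ 9.2 — sp carbon stabilises the charge somewhat, but still a poor LG
methoxide: pKₐ(CH₃OH) ≈ 15.5 — strong base; alkoxides do not leave unassisted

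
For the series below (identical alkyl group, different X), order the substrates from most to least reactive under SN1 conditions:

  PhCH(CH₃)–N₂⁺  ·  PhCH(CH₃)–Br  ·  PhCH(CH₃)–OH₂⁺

PhCH(CH₃)–N₂⁺ > PhCH(CH₃)–Br > PhCH(CH₃)–OH₂⁺

Identical carbon frameworks mean the comparison reduces to leaving-group quality.
The more stable X⁻ (or X) is on its own — i.e. the weaker a base it is — the better a leaving group it makes.
PhCH(CH₃)–N₂⁺ loses N₂: no meaningful conjugate acid; N₂ departs as an exceptionally stable neutral molecule
PhCH(CH₃)–Br loses Br⁻: pKₐ(HBr) ≈ -9
PhCH(CH₃)–OH₂⁺ loses H₂O: pKₐ(H₃O⁺) ≈ -1.7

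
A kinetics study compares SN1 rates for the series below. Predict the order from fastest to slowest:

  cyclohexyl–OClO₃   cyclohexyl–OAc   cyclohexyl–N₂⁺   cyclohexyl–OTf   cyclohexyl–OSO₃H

Identical carbon frameworks mean the comparison reduces to leaving-group quality.
A good leaving group is a weak base: the lower the pKₐ of its conjugate acid, the more readily it departs.
cyclohexyl–N₂⁺ loses N₂: no meaningful conjugate acid; N₂ departs as an exceptionally stable neutral molecule
cyclohexyl–OTf loses OTf⁻: pKₐ(CF₃SO₃H (triflic acid)) ≈ -14
cyclohexyl–OClO₃ loses ClO₄⁻: pKₐ(HClO₄) ≈ -10
cyclohexyl–OSO₃H loses HSO₄⁻: pKₐ(H₂SO₄) ≈ -3
cyclohexyl–OAc loses AcO⁻: pKₐ(CH₃COOH) ≈ 4.8

cyclohexyl–N₂⁺ > cyclohexyl–OTf > cyclohexyl–OClO₃ > cyclohexyl–OSO₃H > cyclohexyl–OAc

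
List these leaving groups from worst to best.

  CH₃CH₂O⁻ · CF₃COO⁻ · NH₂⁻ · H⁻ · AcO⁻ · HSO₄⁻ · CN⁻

HSO₄⁻: pKₐ(H₂SO₄) ≈ -3
CF₃COO⁻: pKₐ(CF₃COOH) ≈ 0.2
AcO⁻: pKₐ(CH₃COOH) ≈ 4.8 — resonance-stabilised but still a weak base
CN⁻: pKₐ(HCN) ≈ 9.2 — sp carbon stabilises the charge somewhat, but still a poor LG
CH₃CH₂O⁻: pKₐ(CH₃CH₂OH) ≈ 16
H⁻: pKₐ(H₂) ≈ 36 — extremely strong base; leaves only in special hydride-transfer contexts
NH₂⁻: pKₐ(NH₃) ≈ 38
Reversing gives the worst-to-best order requested.

NH₂⁻ < H⁻ < CH₃CH₂O⁻ < CN⁻ < AcO⁻ < CF₃COO⁻ < HSO₄⁻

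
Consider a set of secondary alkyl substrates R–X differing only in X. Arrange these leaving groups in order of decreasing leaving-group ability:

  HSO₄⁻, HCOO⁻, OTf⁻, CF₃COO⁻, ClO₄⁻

Leaving-group ability tracks the stability of the departed species; conjugate-acid pKₐ is the usual yardstick (lower pKₐ → better LG).
OTf⁻: pKₐ(CF₃SO₃H (triflic acid)) ≈ -14
ClO₄⁻: pKₐ(HClO₄) ≈ -10 — extremely weak base; rarely used for safety reasons
HSO₄⁻: pKₐ(H₂SO₄) ≈ -3 — conjugate base of a strong mineral acid
CF₃COO⁻: pKₐ(CF₃COOH) ≈ 0.2 — strongly electron-withdrawing CF₃ stabilises the carboxylate
HCOO⁻: pKₐ(HCOOH) ≈ 3.8 — resonance-stabilised carboxylate

OTf⁻ > ClO₄⁻ > HSO₄⁻ > CF₃COO⁻ > HCOO⁻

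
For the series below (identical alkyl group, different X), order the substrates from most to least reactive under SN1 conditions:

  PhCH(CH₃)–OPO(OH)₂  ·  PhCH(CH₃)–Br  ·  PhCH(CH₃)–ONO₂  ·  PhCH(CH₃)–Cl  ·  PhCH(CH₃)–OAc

With the same alkyl group throughout, only the leaving group differentiates the rates.
A good leaving group is a weak base: the lower the pKₐ of its conjugate acid, the more readily it departs.
PhCH(CH₃)–Br loses Br⁻: pKₐ(HBr) ≈ -9
PhCH(CH₃)–Cl loses Cl⁻: pKₐ(HCl) ≈ -7
PhCH(CH₃)–ONO₂ loses NO₃⁻: pKₐ(HNO₃) ≈ -1.3
PhCH(CH₃)–OPO(OH)₂ loses H₂PO₄⁻: pKₐ(H₃PO₄) ≈ 2.1
PhCH(CH₃)–OAc loses AcO⁻: pKₐ(CH₃COOH) ≈ 4.8

PhCH(CH₃)–Br > PhCH(CH₃)–Cl > PhCH(CH₃)–ONO₂ > PhCH(CH₃)–OPO(OH)₂ > PhCH(CH₃)–OAc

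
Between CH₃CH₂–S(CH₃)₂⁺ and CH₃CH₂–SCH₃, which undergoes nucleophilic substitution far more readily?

CH₃CH₂–S(CH₃)₂⁺

From CH₃CH₂–SCH₃ the departing group would be RS⁻ (pKₐ(RSH (a thiol)) ≈ 10.5). Moderately basic; rarely leaves without activation.
From CH₃CH₂–S(CH₃)₂⁺ the leaving group is SR'₂ (pKₐ(R'₂SH⁺) ≈ -7). Neutral; leaves from a sulfonium salt (R–SR'₂⁺).
(In practice CH₃CH₂–S(CH₃)₂⁺ is made from CH₃CH₂–SCH₃ by S-methylation with CH₃I, allowing neutral dimethyl sulfide, rather than methanethiolate, to depart.)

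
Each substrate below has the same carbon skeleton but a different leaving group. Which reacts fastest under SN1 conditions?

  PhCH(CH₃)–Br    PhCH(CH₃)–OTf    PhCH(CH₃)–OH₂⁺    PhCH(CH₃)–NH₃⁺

Identical carbon frameworks mean the comparison reduces to leaving-group quality.
Rank by basicity of the departing species: weakest base leaves most easily.
PhCH(CH₃)–OTf loses OTf⁻: pKₐ(CF₃SO₃H (triflic acid)) ≈ -14
PhCH(CH₃)–Br loses Br⁻: pKₐ(HBr) ≈ -9
PhCH(CH₃)–OH₂⁺ loses H₂O: pKₐ(H₃O⁺) ≈ -1.7
PhCH(CH₃)–NH₃⁺ loses NH₃: pKₐ(NH₄⁺) ≈ 9.2

PhCH(CH₃)–OTf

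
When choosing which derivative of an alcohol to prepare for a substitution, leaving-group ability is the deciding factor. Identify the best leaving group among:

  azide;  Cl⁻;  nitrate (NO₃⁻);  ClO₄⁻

ClO₄⁻: pKₐ(HClO₄) ≈ -10
Cl⁻: pKₐ(HCl) ≈ -7
nitrate (NO₃⁻): pKₐ(HNO₃) ≈ -1.3
azide: pKₐ(HN₃) ≈ 4.7

ClO₄⁻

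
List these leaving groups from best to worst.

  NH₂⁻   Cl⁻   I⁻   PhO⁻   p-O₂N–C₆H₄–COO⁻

I⁻ > Cl⁻ > p-O₂N–C₆H₄–COO⁻ > PhO⁻ > NH₂⁻

Rank by basicity of the departing species: weakest base leaves most easily.
I⁻: pKₐ(HI) ≈ -10 — large, highly polarisable; very weak base
Cl⁻: pKₐ(HCl) ≈ -7 — moderately weak base
p-O₂N–C₆H₄–COO⁻: pKₐ(p-nitrobenzoic acid) ≈ 3.4 — electron-withdrawing nitro group stabilises the carboxylate
PhO⁻: pKₐ(C₆H₅OH (phenol)) ≈ 10 — resonance into the ring helps, but still a poor LG
NH₂⁻: pKₐ(NH₃) ≈ 38 — extremely strong base; never a leaving group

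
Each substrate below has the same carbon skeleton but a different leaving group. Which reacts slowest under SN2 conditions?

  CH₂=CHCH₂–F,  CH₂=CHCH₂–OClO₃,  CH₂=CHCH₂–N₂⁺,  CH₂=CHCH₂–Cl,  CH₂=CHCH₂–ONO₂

CH₂=CHCH₂–F

The skeletons are identical, so relative rate is governed entirely by leaving-group ability.
Leaving-group ability tracks the stability of the departed species; conjugate-acid pKₐ is the usual yardstick (lower pKₐ → better LG).
CH₂=CHCH₂–N₂⁺ loses N₂: no meaningful conjugate acid; N₂ departs as an exceptionally stable neutral molecule
CH₂=CHCH₂–OClO₃ loses ClO₄⁻: pKₐ(HClO₄) ≈ -10
CH₂=CHCH₂–Cl loses Cl⁻: pKₐ(HCl) ≈ -7
CH₂=CHCH₂–ONO₂ loses NO₃⁻: pKₐ(HNO₃) ≈ -1.3
CH₂=CHCH₂–F loses F⁻: pKₐ(HF) ≈ 3.2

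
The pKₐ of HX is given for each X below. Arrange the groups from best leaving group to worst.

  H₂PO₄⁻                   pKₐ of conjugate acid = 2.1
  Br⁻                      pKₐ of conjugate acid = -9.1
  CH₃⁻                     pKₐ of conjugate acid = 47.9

Br⁻ > H₂PO₄⁻ > CH₃⁻

Lower conjugate-acid pKₐ ⇒ weaker base ⇒ better leaving group.
Sorting by the given values: Br⁻ (-9.1), H₂PO₄⁻ (2.1), CH₃⁻ (47.9).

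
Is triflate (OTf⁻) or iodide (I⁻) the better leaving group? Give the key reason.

triflate (OTf⁻)

triflate (OTf⁻) is the better leaving group.
pKₐ(CF₃SO₃H (triflic acid)) ≈ -14 versus pKₐ(HI) ≈ -10: triflate (OTf⁻) is the much weaker base.
Charge spread over three oxygens and a CF₃ group; the premier leaving group in synthesis.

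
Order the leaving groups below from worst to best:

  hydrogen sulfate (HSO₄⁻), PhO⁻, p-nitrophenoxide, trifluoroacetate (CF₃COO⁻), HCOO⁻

PhO⁻ < p-nitrophenoxide < HCOO⁻ < trifluoroacetate (CF₃COO⁻) < hydrogen sulfate (HSO₄⁻)

Rank by basicity of the departing species: weakest base leaves most easily.
hydrogen sulfate (HSO₄⁻): pKₐ(H₂SO₄) ≈ -3
trifluoroacetate (CF₃COO⁻): pKₐ(CF₃COOH) ≈ 0.2
HCOO⁻: pKₐ(HCOOH) ≈ 3.8
p-nitrophenoxide: pKₐ(p-nitrophenol) ≈ 7.2
PhO⁻: pKₐ(C₆H₅OH (phenol)) ≈ 10
Listed from poorest to best leaving group as asked.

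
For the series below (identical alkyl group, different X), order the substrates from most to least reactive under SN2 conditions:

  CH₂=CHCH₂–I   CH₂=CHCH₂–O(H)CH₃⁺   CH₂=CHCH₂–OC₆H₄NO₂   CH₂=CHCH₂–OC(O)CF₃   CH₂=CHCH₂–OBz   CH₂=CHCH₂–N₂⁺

Identical carbon frameworks mean the comparison reduces to leaving-group quality.
Leaving-group ability tracks the stability of the departed species; conjugate-acid pKₐ is the usual yardstick (lower pKₐ → better LG).
CH₂=CHCH₂–N₂⁺ loses N₂: no meaningful conjugate acid; N₂ departs as an exceptionally stable neutral molecule
CH₂=CHCH₂–I loses I⁻: pKₐ(HI) ≈ -10
CH₂=CHCH₂–O(H)CH₃⁺ loses R'OH: pKₐ(R'OH₂⁺) ≈ -2.4
CH₂=CHCH₂–OC(O)CF₃ loses CF₃COO⁻: pKₐ(CF₃COOH) ≈ 0.2
CH₂=CHCH₂–OBz loses PhCOO⁻: pKₐ(C₆H₅COOH) ≈ 4.2
CH₂=CHCH₂–OC₆H₄NO₂ loses p-O₂N–C₆H₄–O⁻: pKₐ(p-nitrophenol) ≈ 7.2

CH₂=CHCH₂–N₂⁺ > CH₂=CHCH₂–I > CH₂=CHCH₂–O(H)CH₃⁺ > CH₂=CHCH₂–OC(O)CF₃ > CH₂=CHCH₂–OBz > CH₂=CHCH₂–OC₆H₄NO₂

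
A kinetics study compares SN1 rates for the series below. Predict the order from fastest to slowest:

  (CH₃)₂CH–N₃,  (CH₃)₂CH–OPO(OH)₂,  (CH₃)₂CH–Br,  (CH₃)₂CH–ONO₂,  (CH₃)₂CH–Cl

(CH₃)₂CH–Br > (CH₃)₂CH–Cl > (CH₃)₂CH–ONO₂ > (CH₃)₂CH–OPO(OH)₂ > (CH₃)₂CH–N₃

Identical carbon frameworks mean the comparison reduces to leaving-group quality.
Leaving-group ability tracks the stability of the departed species; conjugate-acid pKₐ is the usual yardstick (lower pKₐ → better LG).
(CH₃)₂CH–Br loses Br⁻: pKₐ(HBr) ≈ -9
(CH₃)₂CH–Cl loses Cl⁻: pKₐ(HCl) ≈ -7
(CH₃)₂CH–ONO₂ loses NO₃⁻: pKₐ(HNO₃) ≈ -1.3
(CH₃)₂CH–OPO(OH)₂ loses H₂PO₄⁻: pKₐ(H₃PO₄) ≈ 2.1
(CH₃)₂CH–N₃ loses N₃⁻: pKₐ(HN₃) ≈ 4.7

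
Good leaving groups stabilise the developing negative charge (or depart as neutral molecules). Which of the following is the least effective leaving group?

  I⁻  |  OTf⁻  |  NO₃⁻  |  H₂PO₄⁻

H₂PO₄⁻

Leaving-group ability tracks the stability of the departed species; conjugate-acid pKₐ is the usual yardstick (lower pKₐ → better LG).
OTf⁻: pKₐ(CF₃SO₃H (triflic acid)) ≈ -14
I⁻: pKₐ(HI) ≈ -10
NO₃⁻: pKₐ(HNO₃) ≈ -1.3
H₂PO₄⁻: pKₐ(H₃PO₄) ≈ 2.1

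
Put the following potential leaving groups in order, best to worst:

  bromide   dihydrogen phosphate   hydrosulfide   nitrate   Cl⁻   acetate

bromide > Cl⁻ > nitrate > dihydrogen phosphate > acetate > hydrosulfide

The more stable X⁻ (or X) is on its own — i.e. the weaker a base it is — the better a leaving group it makes.
bromide: pKₐ(HBr) ≈ -9 — weak base; good leaving group
Cl⁻: pKₐ(HCl) ≈ -7 — moderately weak base
nitrate: pKₐ(HNO₃) ≈ -1.3
dihydrogen phosphate: pKₐ(H₃PO₄) ≈ 2.1
acetate: pKₐ(CH₃COOH) ≈ 4.8
hydrosulfide: pKₐ(H₂S) ≈ 7 — larger and more polarisable than the oxygen analogue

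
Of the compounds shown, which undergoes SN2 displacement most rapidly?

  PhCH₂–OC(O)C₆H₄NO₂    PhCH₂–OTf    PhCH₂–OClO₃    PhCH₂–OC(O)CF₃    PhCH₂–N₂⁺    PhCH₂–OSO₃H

PhCH₂–N₂⁺

Same R in every case — rank the leaving groups.
The more stable X⁻ (or X) is on its own — i.e. the weaker a base it is — the better a leaving group it makes.
PhCH₂–N₂⁺ loses N₂: no meaningful conjugate acid; N₂ departs as an exceptionally stable neutral molecule
PhCH₂–OTf loses OTf⁻: pKₐ(CF₃SO₃H (triflic acid)) ≈ -14
PhCH₂–OClO₃ loses ClO₄⁻: pKₐ(HClO₄) ≈ -10
PhCH₂–OSO₃H loses HSO₄⁻: pKₐ(H₂SO₄) ≈ -3
PhCH₂–OC(O)CF₃ loses CF₃COO⁻: pKₐ(CF₃COOH) ≈ 0.2
PhCH₂–OC(O)C₆H₄NO₂ loses p-O₂N–C₆H₄–COO⁻: pKₐ(p-nitrobenzoic acid) ≈ 3.4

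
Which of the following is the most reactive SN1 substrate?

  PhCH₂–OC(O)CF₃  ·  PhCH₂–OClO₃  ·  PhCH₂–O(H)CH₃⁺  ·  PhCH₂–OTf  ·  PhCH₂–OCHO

With the same alkyl group throughout, only the leaving group differentiates the rates.
The more stable X⁻ (or X) is on its own — i.e. the weaker a base it is — the better a leaving group it makes.
PhCH₂–OTf loses OTf⁻: pKₐ(CF₃SO₃H (triflic acid)) ≈ -14
PhCH₂–OClO₃ loses ClO₄⁻: pKₐ(HClO₄) ≈ -10
PhCH₂–O(H)CH₃⁺ loses R'OH: pKₐ(R'OH₂⁺) ≈ -2.4
PhCH₂–OC(O)CF₃ loses CF₃COO⁻: pKₐ(CF₃COOH) ≈ 0.2
PhCH₂–OCHO loses HCOO⁻: pKₐ(HCOOH) ≈ 3.8

PhCH₂–OTf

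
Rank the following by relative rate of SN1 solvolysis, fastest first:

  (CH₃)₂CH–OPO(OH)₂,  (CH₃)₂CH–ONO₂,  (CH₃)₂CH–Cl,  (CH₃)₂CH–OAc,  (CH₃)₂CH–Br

(CH₃)₂CH–Br > (CH₃)₂CH–Cl > (CH₃)₂CH–ONO₂ > (CH₃)₂CH–OPO(OH)₂ > (CH₃)₂CH–OAc

Same R in every case — rank the leaving groups.
The more stable X⁻ (or X) is on its own — i.e. the weaker a base it is — the better a leaving group it makes.
(CH₃)₂CH–Br loses Br⁻: pKₐ(HBr) ≈ -9
(CH₃)₂CH–Cl loses Cl⁻: pKₐ(HCl) ≈ -7
(CH₃)₂CH–ONO₂ loses NO₃⁻: pKₐ(HNO₃) ≈ -1.3
(CH₃)₂CH–OPO(OH)₂ loses H₂PO₄⁻: pKₐ(H₃PO₄) ≈ 2.1
(CH₃)₂CH–OAc loses AcO⁻: pKₐ(CH₃COOH) ≈ 4.8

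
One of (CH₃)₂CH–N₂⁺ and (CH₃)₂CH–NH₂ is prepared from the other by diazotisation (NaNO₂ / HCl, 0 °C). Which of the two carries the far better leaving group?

From (CH₃)₂CH–NH₂ the departing group would be NH₂⁻ (pKₐ(NH₃) ≈ 38). Extremely strong base; never a leaving group.
From (CH₃)₂CH–N₂⁺ the leaving group is N₂ (no meaningful conjugate acid; N₂ departs as an exceptionally stable neutral molecule).
Diazotisation (NaNO₂ / HCl, 0 °C) works by generating a diazonium salt that expels N₂, making (CH₃)₂CH–N₂⁺ enormously more reactive.

(CH₃)₂CH–N₂⁺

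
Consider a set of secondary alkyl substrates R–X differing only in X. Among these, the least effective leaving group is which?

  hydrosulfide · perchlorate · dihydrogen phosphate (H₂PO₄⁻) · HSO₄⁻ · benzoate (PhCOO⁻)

hydrosulfide

The more stable X⁻ (or X) is on its own — i.e. the weaker a base it is — the better a leaving group it makes.
perchlorate: pKₐ(HClO₄) ≈ -10
HSO₄⁻: pKₐ(H₂SO₄) ≈ -3
dihydrogen phosphate (H₂PO₄⁻): pKₐ(H₃PO₄) ≈ 2.1
benzoate (PhCOO⁻): pKₐ(C₆H₅COOH) ≈ 4.2
hydrosulfide: pKₐ(H₂S) ≈ 7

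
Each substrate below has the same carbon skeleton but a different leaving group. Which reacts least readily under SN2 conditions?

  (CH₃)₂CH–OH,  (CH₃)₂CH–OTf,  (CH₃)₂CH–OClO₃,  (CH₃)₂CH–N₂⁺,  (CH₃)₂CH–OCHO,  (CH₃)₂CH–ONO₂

(CH₃)₂CH–OH

Same R in every case — rank the leaving groups.
Leaving-group ability tracks the stability of the departed species; conjugate-acid pKₐ is the usual yardstick (lower pKₐ → better LG).
(CH₃)₂CH–N₂⁺ loses N₂: no meaningful conjugate acid; N₂ departs as an exceptionally stable neutral molecule
(CH₃)₂CH–OTf loses OTf⁻: pKₐ(CF₃SO₃H (triflic acid)) ≈ -14
(CH₃)₂CH–OClO₃ loses ClO₄⁻: pKₐ(HClO₄) ≈ -10
(CH₃)₂CH–ONO₂ loses NO₃⁻: pKₐ(HNO₃) ≈ -1.3
(CH₃)₂CH–OCHO loses HCOO⁻: pKₐ(HCOOH) ≈ 3.8
(CH₃)₂CH–OH loses OH⁻: pKₐ(H₂O) ≈ 15.7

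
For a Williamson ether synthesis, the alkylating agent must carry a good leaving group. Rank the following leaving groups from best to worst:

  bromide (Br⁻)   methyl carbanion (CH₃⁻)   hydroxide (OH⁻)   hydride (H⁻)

A good leaving group is a weak base: the lower the pKₐ of its conjugate acid, the more readily it departs.
bromide (Br⁻): pKₐ(HBr) ≈ -9 — weak base; good leaving group
hydroxide (OH⁻): pKₐ(H₂O) ≈ 15.7 — strong base; essentially never leaves without prior activation
hydride (H⁻): pKₐ(H₂) ≈ 36 — extremely strong base; leaves only in special hydride-transfer contexts
methyl carbanion (CH₃⁻): pKₐ(CH₄) ≈ 48 — unstabilised carbanion; the worst conceivable leaving group

bromide (Br⁻) > hydroxide (OH⁻) > hydride (H⁻) > methyl carbanion (CH₃⁻)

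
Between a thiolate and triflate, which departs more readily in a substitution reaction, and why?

triflate is the better leaving group.
pKₐ(CF₃SO₃H (triflic acid)) ≈ -14 versus pKₐ(RSH (a thiol)) ≈ 10.5: triflate is the much weaker base.
Charge spread over three oxygens and a CF₃ group; the premier leaving group in synthesis.

triflate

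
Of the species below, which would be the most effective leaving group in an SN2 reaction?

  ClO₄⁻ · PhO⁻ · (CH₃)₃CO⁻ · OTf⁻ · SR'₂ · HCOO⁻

OTf⁻

Leaving-group ability tracks the stability of the departed species; conjugate-acid pKₐ is the usual yardstick (lower pKₐ → better LG).
OTf⁻: pKₐ(CF₃SO₃H (triflic acid)) ≈ -14
ClO₄⁻: pKₐ(HClO₄) ≈ -10
SR'₂: pKₐ(R'₂SH⁺) ≈ -7
HCOO⁻: pKₐ(HCOOH) ≈ 3.8
PhO⁻: pKₐ(C₆H₅OH (phenol)) ≈ 10
(CH₃)₃CO⁻: pKₐ(t-BuOH) ≈ 18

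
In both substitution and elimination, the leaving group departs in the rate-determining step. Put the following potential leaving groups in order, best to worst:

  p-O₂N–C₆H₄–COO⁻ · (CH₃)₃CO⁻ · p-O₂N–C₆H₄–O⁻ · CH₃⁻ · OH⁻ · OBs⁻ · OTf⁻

Leaving-group ability tracks the stability of the departed species; conjugate-acid pKₐ is the usual yardstick (lower pKₐ → better LG).
OTf⁻: pKₐ(CF₃SO₃H (triflic acid)) ≈ -14
OBs⁻: pKₐ(p-BrC₆H₄SO₃H) ≈ -2.8
p-O₂N–C₆H₄–COO⁻: pKₐ(p-nitrobenzoic acid) ≈ 3.4
p-O₂N–C₆H₄–O⁻: pKₐ(p-nitrophenol) ≈ 7.2
OH⁻: pKₐ(H₂O) ≈ 15.7
(CH₃)₃CO⁻: pKₐ(t-BuOH) ≈ 18
CH₃⁻: pKₐ(CH₄) ≈ 48

OTf⁻ > OBs⁻ > p-O₂N–C₆H₄–COO⁻ > p-O₂N–C₆H₄–O⁻ > OH⁻ > (CH₃)₃CO⁻ > CH₃⁻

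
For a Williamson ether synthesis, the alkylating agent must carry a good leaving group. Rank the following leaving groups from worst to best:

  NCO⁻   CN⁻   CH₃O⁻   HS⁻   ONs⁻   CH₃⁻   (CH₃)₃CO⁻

ONs⁻: pKₐ(p-O₂NC₆H₄SO₃H) ≈ -3.5
NCO⁻: pKₐ(HOCN) ≈ 3.5
HS⁻: pKₐ(H₂S) ≈ 7
CN⁻: pKₐ(HCN) ≈ 9.2
CH₃O⁻: pKₐ(CH₃OH) ≈ 15.5
(CH₃)₃CO⁻: pKₐ(t-BuOH) ≈ 18
CH₃⁻: pKₐ(CH₄) ≈ 48
Reversing gives the worst-to-best order requested.

CH₃⁻ < (CH₃)₃CO⁻ < CH₃O⁻ < CN⁻ < HS⁻ < NCO⁻ < ONs⁻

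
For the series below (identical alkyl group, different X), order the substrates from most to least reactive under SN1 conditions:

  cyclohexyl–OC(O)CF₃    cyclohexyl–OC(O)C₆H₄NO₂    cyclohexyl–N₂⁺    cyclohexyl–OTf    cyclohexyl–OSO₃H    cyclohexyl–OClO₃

cyclohexyl–N₂⁺ > cyclohexyl–OTf > cyclohexyl–OClO₃ > cyclohexyl–OSO₃H > cyclohexyl–OC(O)CF₃ > cyclohexyl–OC(O)C₆H₄NO₂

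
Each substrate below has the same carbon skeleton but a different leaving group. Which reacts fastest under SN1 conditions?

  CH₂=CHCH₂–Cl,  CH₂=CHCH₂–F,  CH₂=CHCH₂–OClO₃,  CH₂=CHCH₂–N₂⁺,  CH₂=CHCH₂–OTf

The skeletons are identical, so relative rate is governed entirely by leaving-group ability.
Rank by basicity of the departing species: weakest base leaves most easily.
CH₂=CHCH₂–N₂⁺ loses N₂: no meaningful conjugate acid; N₂ departs as an exceptionally stable neutral molecule
CH₂=CHCH₂–OTf loses OTf⁻: pKₐ(CF₃SO₃H (triflic acid)) ≈ -14
CH₂=CHCH₂–OClO₃ loses ClO₄⁻: pKₐ(HClO₄) ≈ -10
CH₂=CHCH₂–Cl loses Cl⁻: pKₐ(HCl) ≈ -7
CH₂=CHCH₂–F loses F⁻: pKₐ(HF) ≈ 3.2

CH₂=CHCH₂–N₂⁺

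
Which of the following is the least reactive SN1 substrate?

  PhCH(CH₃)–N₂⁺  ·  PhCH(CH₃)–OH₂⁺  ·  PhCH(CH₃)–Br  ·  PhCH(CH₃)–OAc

PhCH(CH₃)–OAc

Identical carbon frameworks mean the comparison reduces to leaving-group quality.
The more stable X⁻ (or X) is on its own — i.e. the weaker a base it is — the better a leaving group it makes.
PhCH(CH₃)–N₂⁺ loses N₂: no meaningful conjugate acid; N₂ departs as an exceptionally stable neutral molecule
PhCH(CH₃)–Br loses Br⁻: pKₐ(HBr) ≈ -9
PhCH(CH₃)–OH₂⁺ loses H₂O: pKₐ(H₃O⁺) ≈ -1.7
PhCH(CH₃)–OAc loses AcO⁻: pKₐ(CH₃COOH) ≈ 4.8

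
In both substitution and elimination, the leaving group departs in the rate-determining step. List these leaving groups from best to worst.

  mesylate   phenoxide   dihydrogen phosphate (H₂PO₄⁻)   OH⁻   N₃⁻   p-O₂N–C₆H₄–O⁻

mesylate > dihydrogen phosphate (H₂PO₄⁻) > N₃⁻ > p-O₂N–C₆H₄–O⁻ > phenoxide > OH⁻

A good leaving group is a weak base: the lower the pKₐ of its conjugate acid, the more readily it departs.
mesylate: pKₐ(CH₃SO₃H (MsOH)) ≈ -1.9 — resonance-delocalised alkanesulfonate
dihydrogen phosphate (H₂PO₄⁻): pKₐ(H₃PO₄) ≈ 2.1 — moderate base; biological leaving group after further activation
N₃⁻: pKₐ(HN₃) ≈ 4.7 — linear, resonance-stabilised
p-O₂N–C₆H₄–O⁻: pKₐ(p-nitrophenol) ≈ 7.2
phenoxide: pKₐ(C₆H₅OH (phenol)) ≈ 10 — resonance into the ring helps, but still a poor LG
OH⁻: pKₐ(H₂O) ≈ 15.7 — strong base; essentially never leaves without prior activation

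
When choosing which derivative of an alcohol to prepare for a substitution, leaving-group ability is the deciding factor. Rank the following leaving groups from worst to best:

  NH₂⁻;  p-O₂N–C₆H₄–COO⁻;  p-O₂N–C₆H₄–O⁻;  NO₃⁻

NO₃⁻: pKₐ(HNO₃) ≈ -1.3 — resonance-delocalised over three oxygens
p-O₂N–C₆H₄–COO⁻: pKₐ(p-nitrobenzoic acid) ≈ 3.4
p-O₂N–C₆H₄–O⁻: pKₐ(p-nitrophenol) ≈ 7.2 — nitro group delocalises the charge; the classic chromogenic LG
NH₂⁻: pKₐ(NH₃) ≈ 38 — extremely strong base; never a leaving group
Listed from poorest to best leaving group as asked.

NH₂⁻ < p-O₂N–C₆H₄–O⁻ < p-O₂N–C₆H₄–COO⁻ < NO₃⁻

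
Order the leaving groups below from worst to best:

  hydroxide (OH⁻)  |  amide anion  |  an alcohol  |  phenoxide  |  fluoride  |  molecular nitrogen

Rank by basicity of the departing species: weakest base leaves most easily.
molecular nitrogen: no meaningful conjugate acid; N₂ departs as an exceptionally stable neutral molecule
an alcohol: pKₐ(R'OH₂⁺) ≈ -2.4 — neutral; leaves from a protonated ether (an oxonium ion, R–O(H)R'⁺)
fluoride: pKₐ(HF) ≈ 3.2
phenoxide: pKₐ(C₆H₅OH (phenol)) ≈ 10
hydroxide (OH⁻): pKₐ(H₂O) ≈ 15.7
amide anion: pKₐ(NH₃) ≈ 38
The question asks for worst first, so the sequence is read in increasing leaving-group ability.

amide anion < hydroxide (OH⁻) < phenoxide < fluoride < an alcohol < molecular nitrogen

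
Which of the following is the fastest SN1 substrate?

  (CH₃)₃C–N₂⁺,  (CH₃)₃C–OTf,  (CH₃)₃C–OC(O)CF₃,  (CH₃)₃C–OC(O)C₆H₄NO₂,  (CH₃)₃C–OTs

(CH₃)₃C–N₂⁺

Identical carbon frameworks mean the comparison reduces to leaving-group quality.
Rank by basicity of the departing species: weakest base leaves most easily.
(CH₃)₃C–N₂⁺ loses N₂: no meaningful conjugate acid; N₂ departs as an exceptionally stable neutral molecule
(CH₃)₃C–OTf loses OTf⁻: pKₐ(CF₃SO₃H (triflic acid)) ≈ -14
(CH₃)₃C–OTs loses OTs⁻: pKₐ(p-CH₃C₆H₄SO₃H (TsOH)) ≈ -2.8
(CH₃)₃C–OC(O)CF₃ loses CF₃COO⁻: pKₐ(CF₃COOH) ≈ 0.2
(CH₃)₃C–OC(O)C₆H₄NO₂ loses p-O₂N–C₆H₄–COO⁻: pKₐ(p-nitrobenzoic acid) ≈ 3.4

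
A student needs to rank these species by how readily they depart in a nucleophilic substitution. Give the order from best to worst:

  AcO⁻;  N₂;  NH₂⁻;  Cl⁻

N₂ > Cl⁻ > AcO⁻ > NH₂⁻

Rank by basicity of the departing species: weakest base leaves most easily.
N₂: no meaningful conjugate acid; N₂ departs as an exceptionally stable neutral molecule
Cl⁻: pKₐ(HCl) ≈ -7
AcO⁻: pKₐ(CH₃COOH) ≈ 4.8
NH₂⁻: pKₐ(NH₃) ≈ 38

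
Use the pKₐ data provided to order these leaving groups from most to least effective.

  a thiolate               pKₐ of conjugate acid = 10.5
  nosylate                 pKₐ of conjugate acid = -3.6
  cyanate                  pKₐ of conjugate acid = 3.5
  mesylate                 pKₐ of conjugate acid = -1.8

nosylate > mesylate > cyanate > a thiolate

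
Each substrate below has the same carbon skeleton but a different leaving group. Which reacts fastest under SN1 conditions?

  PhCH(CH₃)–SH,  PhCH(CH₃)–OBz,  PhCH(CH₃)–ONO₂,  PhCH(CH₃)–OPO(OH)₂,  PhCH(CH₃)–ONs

The skeletons are identical, so relative rate is governed entirely by leaving-group ability.
The more stable X⁻ (or X) is on its own — i.e. the weaker a base it is — the better a leaving group it makes.
PhCH(CH₃)–ONs loses ONs⁻: pKₐ(p-O₂NC₆H₄SO₃H) ≈ -3.5
PhCH(CH₃)–ONO₂ loses NO₃⁻: pKₐ(HNO₃) ≈ -1.3
PhCH(CH₃)–OPO(OH)₂ loses H₂PO₄⁻: pKₐ(H₃PO₄) ≈ 2.1
PhCH(CH₃)–OBz loses PhCOO⁻: pKₐ(C₆H₅COOH) ≈ 4.2
PhCH(CH₃)–SH loses HS⁻: pKₐ(H₂S) ≈ 7

PhCH(CH₃)–ONs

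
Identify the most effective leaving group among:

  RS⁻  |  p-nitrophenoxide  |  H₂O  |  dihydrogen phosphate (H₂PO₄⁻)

The more stable X⁻ (or X) is on its own — i.e. the weaker a base it is — the better a leaving group it makes.
H₂O: pKₐ(H₃O⁺) ≈ -1.7
dihydrogen phosphate (H₂PO₄⁻): pKₐ(H₃PO₄) ≈ 2.1
p-nitrophenoxide: pKₐ(p-nitrophenol) ≈ 7.2
RS⁻: pKₐ(RSH (a thiol)) ≈ 10.5

H₂O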